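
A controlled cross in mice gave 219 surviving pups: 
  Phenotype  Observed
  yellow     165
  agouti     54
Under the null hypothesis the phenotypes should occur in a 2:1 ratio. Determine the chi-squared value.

Under the 2:1 hypothesis (Σ ratio = 3, N = 219):
  yellow: 219 × 2/3 = 146
  agouti: 219 × 1/3 = 73
χ² = Σ (O − E)² / E
  yellow: (165 − 146)² / 146 = 2.4726
  agouti: (54 − 73)² / 73 = 4.9452
χ² = 2.4726 + 4.9452 = 7.4178 ≈ 7.418

7.418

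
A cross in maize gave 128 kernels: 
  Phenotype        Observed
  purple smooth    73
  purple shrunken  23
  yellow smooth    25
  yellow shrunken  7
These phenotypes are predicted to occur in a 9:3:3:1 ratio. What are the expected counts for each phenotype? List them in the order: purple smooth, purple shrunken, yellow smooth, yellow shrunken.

Expected counts for N = 128 under a 9:3:3:1 ratio (total parts = 16):
  purple smooth: 128 × 9/16 = 72
  purple shrunken: 128 × 3/16 = 24
  yellow smooth: 128 × 3/16 = 24
  yellow shrunken: 128 × 1/16 = 8

72, 24, 24, 8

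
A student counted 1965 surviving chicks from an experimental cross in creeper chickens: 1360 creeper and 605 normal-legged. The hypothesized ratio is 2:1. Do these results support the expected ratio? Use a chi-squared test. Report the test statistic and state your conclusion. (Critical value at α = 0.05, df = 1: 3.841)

5.725; not consistent

Total ratio parts = 3. Expected numbers out of 1965:
  creeper: 1965 × 2/3 = 1310
  normal-legged: 1965 × 1/3 = 655
χ² = Σ (O − E)² / E
  creeper: (1360 − 1310)² / 1310 = 1.9084
  normal-legged: (605 − 655)² / 655 = 3.8168
χ² = 1.9084 + 3.8168 = 5.7252 ≈ 5.725
Degrees of freedom = 2 − 1 = 1; critical value at α = 0.05 is 3.841.
Since 5.725 > 3.841, we reject the null hypothesis — the data do not fit the 2:1 ratio.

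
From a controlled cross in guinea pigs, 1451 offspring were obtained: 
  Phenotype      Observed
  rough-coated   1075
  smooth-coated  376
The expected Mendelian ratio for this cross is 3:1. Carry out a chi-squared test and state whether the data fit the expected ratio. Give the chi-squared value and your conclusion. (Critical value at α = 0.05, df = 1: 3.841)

0.645; consistent

Total ratio parts = 4. Expected numbers out of 1451:
  rough-coated: 1451 × 3/4 = 1088.25
  smooth-coated: 1451 × 1/4 = 362.75
χ² = Σ (O − E)² / E
  rough-coated: (1075 − 1088.25)² / 1088.25 = 0.1613
  smooth-coated: (376 − 362.75)² / 362.75 = 0.4840
χ² = 0.1613 + 0.4840 = 0.6453 ≈ 0.645
Degrees of freedom = 2 − 1 = 1; critical value at α = 0.05 is 3.841.
Since 0.645 < 3.841, we fail to reject the null hypothesis — the data are consistent with the 3:1 ratio.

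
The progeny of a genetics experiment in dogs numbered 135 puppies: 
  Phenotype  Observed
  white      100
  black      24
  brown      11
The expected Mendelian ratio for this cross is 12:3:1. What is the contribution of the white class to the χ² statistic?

The 12:3:1 ratio has 16 parts, so with N = 135 the expected counts are:
  white: 135 × 12/16 = 101.25
  black: 135 × 3/16 = 25.3125
  brown: 135 × 1/16 = 8.4375
Contribution of white: (100 − 101.25)² / 101.25 = 0.0154

0.015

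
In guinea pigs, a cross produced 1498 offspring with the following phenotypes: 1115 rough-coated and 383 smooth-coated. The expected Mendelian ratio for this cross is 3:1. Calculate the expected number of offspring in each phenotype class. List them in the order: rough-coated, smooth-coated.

1123.5, 374.5

Total ratio parts = 4. Expected numbers out of 1498:
  rough-coated: 1498 × 3/4 = 1123.5
  smooth-coated: 1498 × 1/4 = 374.5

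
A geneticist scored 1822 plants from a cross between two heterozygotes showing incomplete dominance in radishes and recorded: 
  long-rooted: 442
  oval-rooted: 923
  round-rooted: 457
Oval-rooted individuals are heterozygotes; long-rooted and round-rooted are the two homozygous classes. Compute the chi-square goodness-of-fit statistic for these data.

With incomplete dominance, a heterozygote × heterozygote cross gives a 1:2:1 phenotypic ratio.
Total ratio parts = 4. Expected numbers out of 1822:
  long-rooted: 1822 × 1/4 = 455.5
  oval-rooted: 1822 × 2/4 = 911
  round-rooted: 1822 × 1/4 = 455.5
χ² = Σ (O − E)² / E
  long-rooted: (442 − 455.5)² / 455.5 = 0.4001
  oval-rooted: (923 − 911)² / 911 = 0.1581
  round-rooted: (457 − 455.5)² / 455.5 = 0.0049
χ² = 0.4001 + 0.1581 + 0.0049 = 0.5631 ≈ 0.563

0.563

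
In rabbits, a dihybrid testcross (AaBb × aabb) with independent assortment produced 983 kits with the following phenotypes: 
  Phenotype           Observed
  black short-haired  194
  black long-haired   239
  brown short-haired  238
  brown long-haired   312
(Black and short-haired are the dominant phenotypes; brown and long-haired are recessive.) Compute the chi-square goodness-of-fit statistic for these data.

29.187

A dihybrid testcross with independent assortment gives a 1:1:1:1 ratio.
The 1:1:1:1 ratio has 4 parts, so with N = 983 the expected counts are:
  black short-haired: 983 × 1/4 = 245.75
  black long-haired: 983 × 1/4 = 245.75
  brown short-haired: 983 × 1/4 = 245.75
  brown long-haired: 983 × 1/4 = 245.75
χ² = Σ (O − E)² / E
  black short-haired: (194 − 245.75)² / 245.75 = 10.8975
  black long-haired: (239 − 245.75)² / 245.75 = 0.1854
  brown short-haired: (238 − 245.75)² / 245.75 = 0.2444
  brown long-haired: (312 − 245.75)² / 245.75 = 17.8599
χ² = 10.8975 + 0.1854 + 0.2444 + 17.8599 = 29.1872 ≈ 29.187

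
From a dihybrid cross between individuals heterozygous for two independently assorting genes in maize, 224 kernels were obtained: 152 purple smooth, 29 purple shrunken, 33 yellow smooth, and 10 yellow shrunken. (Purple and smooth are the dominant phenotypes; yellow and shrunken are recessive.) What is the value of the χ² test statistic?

12.460

A dihybrid F₂ with independent assortment and complete dominance at both loci gives a 9:3:3:1 phenotypic ratio.
Expected counts for N = 224 under a 9:3:3:1 ratio (total parts = 16):
  purple smooth: 224 × 9/16 = 126
  purple shrunken: 224 × 3/16 = 42
  yellow smooth: 224 × 3/16 = 42
  yellow shrunken: 224 × 1/16 = 14
χ² = Σ (O − E)² / E
  purple smooth: (152 − 126)² / 126 = 5.3651
  purple shrunken: (29 − 42)² / 42 = 4.0238
  yellow smooth: (33 − 42)² / 42 = 1.9286
  yellow shrunken: (10 − 14)² / 14 = 1.1429
χ² = 5.3651 + 4.0238 + 1.9286 + 1.1429 = 12.4604 ≈ 12.460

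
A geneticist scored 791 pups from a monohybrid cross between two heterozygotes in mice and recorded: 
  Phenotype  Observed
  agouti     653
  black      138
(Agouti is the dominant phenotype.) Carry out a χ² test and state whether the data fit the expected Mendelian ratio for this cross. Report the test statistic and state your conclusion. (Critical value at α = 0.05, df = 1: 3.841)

24.071; not consistent

For a monohybrid cross between heterozygotes with complete dominance, the expected phenotypic ratio is 3:1.
The 3:1 ratio has 4 parts, so with N = 791 the expected counts are:
  agouti: 791 × 3/4 = 593.25
  black: 791 × 1/4 = 197.75
χ² = Σ (O − E)² / E
  agouti: (653 − 593.25)² / 593.25 = 6.0178
  black: (138 − 197.75)² / 197.75 = 18.0534
χ² = 6.0178 + 18.0534 = 24.0712 ≈ 24.071
Degrees of freedom = 2 − 1 = 1; critical value at α = 0.05 is 3.841.
Since 24.071 > 3.841, we reject the null hypothesis — the data do not fit the 3:1 ratio.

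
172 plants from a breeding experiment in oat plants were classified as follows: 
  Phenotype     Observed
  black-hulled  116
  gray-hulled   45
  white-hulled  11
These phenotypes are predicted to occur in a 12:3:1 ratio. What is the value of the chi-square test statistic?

6.357

The 12:3:1 ratio has 16 parts, so with N = 172 the expected counts are:
  black-hulled: 172 × 12/16 = 129
  gray-hulled: 172 × 3/16 = 32.25
  white-hulled: 172 × 1/16 = 10.75
χ² = Σ (O − E)² / E
  black-hulled: (116 − 129)² / 129 = 1.3101
  gray-hulled: (45 − 32.25)² / 32.25 = 5.0407
  white-hulled: (11 − 10.75)² / 10.75 = 0.0058
χ² = 1.3101 + 5.0407 + 0.0058 = 6.3566 ≈ 6.357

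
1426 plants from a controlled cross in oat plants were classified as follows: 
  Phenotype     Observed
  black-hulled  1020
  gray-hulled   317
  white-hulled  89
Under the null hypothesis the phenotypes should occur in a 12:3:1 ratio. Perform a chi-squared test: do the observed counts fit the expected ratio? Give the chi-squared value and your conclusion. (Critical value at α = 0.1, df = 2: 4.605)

The 12:3:1 ratio has 16 parts, so with N = 1426 the expected counts are:
  black-hulled: 1426 × 12/16 = 1069.5
  gray-hulled: 1426 × 3/16 = 267.375
  white-hulled: 1426 × 1/16 = 89.125
χ² = Σ (O − E)² / E
  black-hulled: (1020 − 1069.5)² / 1069.5 = 2.2910
  gray-hulled: (317 − 267.375)² / 267.375 = 9.2104
  white-hulled: (89 − 89.125)² / 89.125 = 0.0002
χ² = 2.2910 + 9.2104 + 0.0002 = 11.5016 ≈ 11.502
Degrees of freedom = 3 − 1 = 2; critical value at α = 0.1 is 4.605.
Since 11.502 > 4.605, we reject the null hypothesis — the data do not fit the 12:3:1 ratio.

11.502; not consistent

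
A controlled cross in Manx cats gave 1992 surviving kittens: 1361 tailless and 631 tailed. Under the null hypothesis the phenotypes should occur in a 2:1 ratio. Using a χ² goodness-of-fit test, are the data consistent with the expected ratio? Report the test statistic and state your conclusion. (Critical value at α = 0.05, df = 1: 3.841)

2.460; consistent

The 2:1 ratio has 3 parts, so with N = 1992 the expected counts are:
  tailless: 1992 × 2/3 = 1328
  tailed: 1992 × 1/3 = 664
χ² = Σ (O − E)² / E
  tailless: (1361 − 1328)² / 1328 = 0.8200
  tailed: (631 − 664)² / 664 = 1.6401
χ² = 0.8200 + 1.6401 = 2.4601 ≈ 2.460
Degrees of freedom = 2 − 1 = 1; critical value at α = 0.05 is 3.841.
Since 2.460 < 3.841, we fail to reject the null hypothesis — the data are consistent with the 2:1 ratio.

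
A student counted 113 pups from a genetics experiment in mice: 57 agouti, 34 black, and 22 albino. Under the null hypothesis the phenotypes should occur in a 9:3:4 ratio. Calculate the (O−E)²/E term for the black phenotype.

Total ratio parts = 16. Expected numbers out of 113:
  agouti: 113 × 9/16 = 63.5625
  black: 113 × 3/16 = 21.1875
  albino: 113 × 4/16 = 28.25
Contribution of black: (34 − 21.1875)² / 21.1875 = 7.7480

7.748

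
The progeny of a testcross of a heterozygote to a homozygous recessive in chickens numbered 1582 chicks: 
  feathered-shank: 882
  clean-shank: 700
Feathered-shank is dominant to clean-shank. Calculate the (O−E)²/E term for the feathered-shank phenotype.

A testcross of a heterozygote (Aa × aa) gives a 1:1 phenotypic ratio.
Expected counts for N = 1582 under a 1:1 ratio (total parts = 2):
  feathered-shank: 1582 × 1/2 = 791
  clean-shank: 1582 × 1/2 = 791
Contribution of feathered-shank: (882 − 791)² / 791 = 10.4690

10.469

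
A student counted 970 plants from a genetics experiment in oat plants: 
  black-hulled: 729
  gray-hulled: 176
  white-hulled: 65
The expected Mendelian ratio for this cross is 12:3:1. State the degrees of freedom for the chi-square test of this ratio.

2

A goodness-of-fit test with 3 phenotype classes has df = 3 − 1 = 2.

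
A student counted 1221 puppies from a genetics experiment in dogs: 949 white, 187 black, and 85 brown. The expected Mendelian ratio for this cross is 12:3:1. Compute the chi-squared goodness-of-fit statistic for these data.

Total ratio parts = 16. Expected numbers out of 1221:
  white: 1221 × 12/16 = 915.75
  black: 1221 × 3/16 = 228.9375
  brown: 1221 × 1/16 = 76.3125
χ² = Σ (O − E)² / E
  white: (949 − 915.75)² / 915.75 = 1.2073
  black: (187 − 228.9375)² / 228.9375 = 7.6822
  brown: (85 − 76.3125)² / 76.3125 = 0.9890
χ² = 1.2073 + 7.6822 + 0.9890 = 9.8785 ≈ 9.879

9.879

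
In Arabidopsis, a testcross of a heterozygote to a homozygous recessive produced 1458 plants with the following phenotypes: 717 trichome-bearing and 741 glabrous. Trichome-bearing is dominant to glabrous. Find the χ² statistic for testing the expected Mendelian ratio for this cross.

0.395

A testcross of a heterozygote (Aa × aa) gives a 1:1 phenotypic ratio.
The 1:1 ratio has 2 parts, so with N = 1458 the expected counts are:
  trichome-bearing: 1458 × 1/2 = 729
  glabrous: 1458 × 1/2 = 729
χ² = Σ (O − E)² / E
  trichome-bearing: (717 − 729)² / 729 = 0.1975
  glabrous: (741 − 729)² / 729 = 0.1975
χ² = 0.1975 + 0.1975 = 0.395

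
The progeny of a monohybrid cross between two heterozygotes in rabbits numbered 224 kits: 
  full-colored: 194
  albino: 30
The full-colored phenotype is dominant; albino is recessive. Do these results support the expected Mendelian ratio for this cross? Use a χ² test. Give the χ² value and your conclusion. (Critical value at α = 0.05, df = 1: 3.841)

16.095; not consistent

For a monohybrid cross between heterozygotes with complete dominance, the expected phenotypic ratio is 3:1.
The 3:1 ratio has 4 parts, so with N = 224 the expected counts are:
  full-colored: 224 × 3/4 = 168
  albino: 224 × 1/4 = 56
χ² = Σ (O − E)² / E
  full-colored: (194 − 168)² / 168 = 4.0238
  albino: (30 − 56)² / 56 = 12.0714
χ² = 4.0238 + 12.0714 = 16.0952 ≈ 16.095
Degrees of freedom = 2 − 1 = 1; critical value at α = 0.05 is 3.841.
Since 16.095 > 3.841, we reject the null hypothesis — the data do not fit the 3:1 ratio.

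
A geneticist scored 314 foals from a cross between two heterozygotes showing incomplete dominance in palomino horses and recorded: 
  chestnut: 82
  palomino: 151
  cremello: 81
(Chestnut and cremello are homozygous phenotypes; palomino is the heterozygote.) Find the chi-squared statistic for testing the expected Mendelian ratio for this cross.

0.465

With incomplete dominance, a heterozygote × heterozygote cross gives a 1:2:1 phenotypic ratio.
Under the 1:2:1 hypothesis (Σ ratio = 4, N = 314):
  chestnut: 314 × 1/4 = 78.5
  palomino: 314 × 2/4 = 157
  cremello: 314 × 1/4 = 78.5
χ² = Σ (O − E)² / E
  chestnut: (82 − 78.5)² / 78.5 = 0.1561
  palomino: (151 − 157)² / 157 = 0.2293
  cremello: (81 − 78.5)² / 78.5 = 0.0796
χ² = 0.1561 + 0.2293 + 0.0796 = 0.465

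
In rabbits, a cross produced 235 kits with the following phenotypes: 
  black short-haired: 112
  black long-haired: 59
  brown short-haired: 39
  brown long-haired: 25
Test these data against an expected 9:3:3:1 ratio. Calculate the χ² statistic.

15.969

The 9:3:3:1 ratio has 16 parts, so with N = 235 the expected counts are:
  black short-haired: 235 × 9/16 = 132.1875
  black long-haired: 235 × 3/16 = 44.0625
  brown short-haired: 235 × 3/16 = 44.0625
  brown long-haired: 235 × 1/16 = 14.6875
χ² = Σ (O − E)² / E
  black short-haired: (112 − 132.1875)² / 132.1875 = 3.0830
  black long-haired: (59 − 44.0625)² / 44.0625 = 5.0639
  brown short-haired: (39 − 44.0625)² / 44.0625 = 0.5816
  brown long-haired: (25 − 14.6875)² / 14.6875 = 7.2407
χ² = 3.0830 + 5.0639 + 0.5816 + 7.2407 = 15.9692 ≈ 15.969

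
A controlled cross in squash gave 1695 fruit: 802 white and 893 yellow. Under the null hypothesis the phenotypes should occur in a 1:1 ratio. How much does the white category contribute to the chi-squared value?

Expected counts for N = 1695 under a 1:1 ratio (total parts = 2):
  white: 1695 × 1/2 = 847.5
  yellow: 1695 × 1/2 = 847.5
Contribution of white: (802 − 847.5)² / 847.5 = 2.4428

2.443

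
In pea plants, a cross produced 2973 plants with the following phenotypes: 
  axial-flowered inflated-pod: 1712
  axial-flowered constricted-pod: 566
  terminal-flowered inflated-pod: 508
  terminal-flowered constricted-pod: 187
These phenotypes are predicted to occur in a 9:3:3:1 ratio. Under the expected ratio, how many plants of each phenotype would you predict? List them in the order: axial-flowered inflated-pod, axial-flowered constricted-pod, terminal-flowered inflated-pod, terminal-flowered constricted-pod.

1672.3125, 557.4375, 557.4375, 185.8125

The 9:3:3:1 ratio has 16 parts, so with N = 2973 the expected counts are:
  axial-flowered inflated-pod: 2973 × 9/16 = 1672.3125
  axial-flowered constricted-pod: 2973 × 3/16 = 557.4375
  terminal-flowered inflated-pod: 2973 × 3/16 = 557.4375
  terminal-flowered constricted-pod: 2973 × 1/16 = 185.8125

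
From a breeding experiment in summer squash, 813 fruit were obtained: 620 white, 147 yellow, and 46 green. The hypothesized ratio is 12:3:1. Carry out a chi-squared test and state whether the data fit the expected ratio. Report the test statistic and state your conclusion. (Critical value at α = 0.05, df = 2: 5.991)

0.822; consistent

Under the 12:3:1 hypothesis (Σ ratio = 16, N = 813):
  white: 813 × 12/16 = 609.75
  yellow: 813 × 3/16 = 152.4375
  green: 813 × 1/16 = 50.8125
χ² = Σ (O − E)² / E
  white: (620 − 609.75)² / 609.75 = 0.1723
  yellow: (147 − 152.4375)² / 152.4375 = 0.1940
  green: (46 − 50.8125)² / 50.8125 = 0.4558
χ² = 0.1723 + 0.1940 + 0.4558 = 0.8221 ≈ 0.822
Degrees of freedom = 3 − 1 = 2; critical value at α = 0.05 is 5.991.
Since 0.822 < 5.991, we fail to reject the null hypothesis — the data are consistent with the 12:3:1 ratio.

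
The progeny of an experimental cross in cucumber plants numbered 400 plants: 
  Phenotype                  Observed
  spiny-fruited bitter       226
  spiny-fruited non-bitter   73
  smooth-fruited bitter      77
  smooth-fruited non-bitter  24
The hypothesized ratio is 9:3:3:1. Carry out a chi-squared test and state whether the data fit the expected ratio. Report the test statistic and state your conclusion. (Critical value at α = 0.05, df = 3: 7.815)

Expected counts for N = 400 under a 9:3:3:1 ratio (total parts = 16):
  spiny-fruited bitter: 400 × 9/16 = 225
  spiny-fruited non-bitter: 400 × 3/16 = 75
  smooth-fruited bitter: 400 × 3/16 = 75
  smooth-fruited non-bitter: 400 × 1/16 = 25
χ² = Σ (O − E)² / E
  spiny-fruited bitter: (226 − 225)² / 225 = 0.0044
  spiny-fruited non-bitter: (73 − 75)² / 75 = 0.0533
  smooth-fruited bitter: (77 − 75)² / 75 = 0.0533
  smooth-fruited non-bitter: (24 − 25)² / 25 = 0.0400
χ² = 0.0044 + 0.0533 + 0.0533 + 0.0400 = 0.151
Degrees of freedom = 4 − 1 = 3; critical value at α = 0.05 is 7.815.
Since 0.151 < 7.815, we fail to reject the null hypothesis — the data are consistent with the 9:3:3:1 ratio.

0.151; consistent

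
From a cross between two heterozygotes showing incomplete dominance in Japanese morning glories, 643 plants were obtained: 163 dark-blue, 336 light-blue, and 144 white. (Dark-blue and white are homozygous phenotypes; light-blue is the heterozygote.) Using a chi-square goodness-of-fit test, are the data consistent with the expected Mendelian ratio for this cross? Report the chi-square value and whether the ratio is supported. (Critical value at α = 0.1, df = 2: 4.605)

2.431; consistent

With incomplete dominance, a heterozygote × heterozygote cross gives a 1:2:1 phenotypic ratio.
Under the 1:2:1 hypothesis (Σ ratio = 4, N = 643):
  dark-blue: 643 × 1/4 = 160.75
  light-blue: 643 × 2/4 = 321.5
  white: 643 × 1/4 = 160.75
χ² = Σ (O − E)² / E
  dark-blue: (163 − 160.75)² / 160.75 = 0.0315
  light-blue: (336 − 321.5)² / 321.5 = 0.6540
  white: (144 − 160.75)² / 160.75 = 1.7453
χ² = 0.0315 + 0.6540 + 1.7453 = 2.4308 ≈ 2.431
Degrees of freedom = 3 − 1 = 2; critical value at α = 0.1 is 4.605.
Since 2.431 < 4.605, we fail to reject the null hypothesis — the data are consistent with the 1:2:1 ratio.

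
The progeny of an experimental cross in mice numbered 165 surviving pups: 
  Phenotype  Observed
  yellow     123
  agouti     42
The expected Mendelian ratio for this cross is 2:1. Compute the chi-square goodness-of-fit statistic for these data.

4.609

Under the 2:1 hypothesis (Σ ratio = 3, N = 165):
  yellow: 165 × 2/3 = 110
  agouti: 165 × 1/3 = 55
χ² = Σ (O − E)² / E
  yellow: (123 − 110)² / 110 = 1.5364
  agouti: (42 − 55)² / 55 = 3.0727
χ² = 1.5364 + 3.0727 = 4.6091 ≈ 4.609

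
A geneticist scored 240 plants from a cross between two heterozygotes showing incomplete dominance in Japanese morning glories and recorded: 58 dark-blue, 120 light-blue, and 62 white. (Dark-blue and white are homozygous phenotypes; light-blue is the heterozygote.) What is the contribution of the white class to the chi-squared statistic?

With incomplete dominance, a heterozygote × heterozygote cross gives a 1:2:1 phenotypic ratio.
Under the 1:2:1 hypothesis (Σ ratio = 4, N = 240):
  dark-blue: 240 × 1/4 = 60
  light-blue: 240 × 2/4 = 120
  white: 240 × 1/4 = 60
Contribution of white: (62 − 60)² / 60 = 0.0667

0.067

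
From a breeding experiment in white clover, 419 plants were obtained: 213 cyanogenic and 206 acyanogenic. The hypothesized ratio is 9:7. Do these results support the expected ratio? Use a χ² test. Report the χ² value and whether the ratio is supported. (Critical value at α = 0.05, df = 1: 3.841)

The 9:7 ratio has 16 parts, so with N = 419 the expected counts are:
  cyanogenic: 419 × 9/16 = 235.6875
  acyanogenic: 419 × 7/16 = 183.3125
χ² = Σ (O − E)² / E
  cyanogenic: (213 − 235.6875)² / 235.6875 = 2.1839
  acyanogenic: (206 − 183.3125)² / 183.3125 = 2.8079
χ² = 2.1839 + 2.8079 = 4.9918 ≈ 4.992
Degrees of freedom = 2 − 1 = 1; critical value at α = 0.05 is 3.841.
Since 4.992 > 3.841, we reject the null hypothesis — the data do not fit the 9:7 ratio.

4.992; not consistent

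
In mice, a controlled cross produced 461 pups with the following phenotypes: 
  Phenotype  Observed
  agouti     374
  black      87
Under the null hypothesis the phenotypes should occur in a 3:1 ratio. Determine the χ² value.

Total ratio parts = 4. Expected numbers out of 461:
  agouti: 461 × 3/4 = 345.75
  black: 461 × 1/4 = 115.25
χ² = Σ (O − E)² / E
  agouti: (374 − 345.75)² / 345.75 = 2.3082
  black: (87 − 115.25)² / 115.25 = 6.9246
χ² = 2.3082 + 6.9246 = 9.2328 ≈ 9.233

9.233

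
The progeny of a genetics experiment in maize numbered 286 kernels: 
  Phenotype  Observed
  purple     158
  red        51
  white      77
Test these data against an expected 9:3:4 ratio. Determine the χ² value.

Total ratio parts = 16. Expected numbers out of 286:
  purple: 286 × 9/16 = 160.875
  red: 286 × 3/16 = 53.625
  white: 286 × 4/16 = 71.5
χ² = Σ (O − E)² / E
  purple: (158 − 160.875)² / 160.875 = 0.0514
  red: (51 − 53.625)² / 53.625 = 0.1285
  white: (77 − 71.5)² / 71.5 = 0.4231
χ² = 0.0514 + 0.1285 + 0.4231 = 0.603

0.603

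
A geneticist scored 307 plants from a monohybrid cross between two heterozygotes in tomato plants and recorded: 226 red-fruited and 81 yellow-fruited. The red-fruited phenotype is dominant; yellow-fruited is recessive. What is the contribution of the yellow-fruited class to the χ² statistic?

For a monohybrid cross between heterozygotes with complete dominance, the expected phenotypic ratio is 3:1.
Under the 3:1 hypothesis (Σ ratio = 4, N = 307):
  red-fruited: 307 × 3/4 = 230.25
  yellow-fruited: 307 × 1/4 = 76.75
Contribution of yellow-fruited: (81 − 76.75)² / 76.75 = 0.2353

0.235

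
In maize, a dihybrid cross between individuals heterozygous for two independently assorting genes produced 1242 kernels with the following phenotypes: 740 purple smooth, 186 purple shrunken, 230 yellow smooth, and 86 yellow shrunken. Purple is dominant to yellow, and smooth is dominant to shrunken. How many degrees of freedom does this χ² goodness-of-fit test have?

3

A dihybrid F₂ with independent assortment and complete dominance at both loci gives a 9:3:3:1 phenotypic ratio.
A goodness-of-fit test with 4 phenotype classes has df = 4 − 1 = 3.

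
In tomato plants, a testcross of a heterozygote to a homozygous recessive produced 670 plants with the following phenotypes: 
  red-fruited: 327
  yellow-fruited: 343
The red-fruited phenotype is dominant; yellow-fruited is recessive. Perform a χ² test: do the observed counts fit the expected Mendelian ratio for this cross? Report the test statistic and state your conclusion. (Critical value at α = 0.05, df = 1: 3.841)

A testcross of a heterozygote (Aa × aa) gives a 1:1 phenotypic ratio.
Expected counts for N = 670 under a 1:1 ratio (total parts = 2):
  red-fruited: 670 × 1/2 = 335
  yellow-fruited: 670 × 1/2 = 335
χ² = Σ (O − E)² / E
  red-fruited: (327 − 335)² / 335 = 0.1910
  yellow-fruited: (343 − 335)² / 335 = 0.1910
χ² = 0.1910 + 0.1910 = 0.382
Degrees of freedom = 2 − 1 = 1; critical value at α = 0.05 is 3.841.
Since 0.382 < 3.841, we fail to reject the null hypothesis — the data are consistent with the 1:1 ratio.

0.382; consistent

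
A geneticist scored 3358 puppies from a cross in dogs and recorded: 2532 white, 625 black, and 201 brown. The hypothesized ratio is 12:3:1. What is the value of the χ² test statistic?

The 12:3:1 ratio has 16 parts, so with N = 3358 the expected counts are:
  white: 3358 × 12/16 = 2518.5
  black: 3358 × 3/16 = 629.625
  brown: 3358 × 1/16 = 209.875
χ² = Σ (O − E)² / E
  white: (2532 − 2518.5)² / 2518.5 = 0.0724
  black: (625 − 629.625)² / 629.625 = 0.0340
  brown: (201 − 209.875)² / 209.875 = 0.3753
χ² = 0.0724 + 0.0340 + 0.3753 = 0.4817 ≈ 0.482

0.482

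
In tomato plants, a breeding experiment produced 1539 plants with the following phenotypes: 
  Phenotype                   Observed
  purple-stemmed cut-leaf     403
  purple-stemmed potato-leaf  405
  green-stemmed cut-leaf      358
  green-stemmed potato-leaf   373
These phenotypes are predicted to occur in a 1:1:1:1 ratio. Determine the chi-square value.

4.150

The 1:1:1:1 ratio has 4 parts, so with N = 1539 the expected counts are:
  purple-stemmed cut-leaf: 1539 × 1/4 = 384.75
  purple-stemmed potato-leaf: 1539 × 1/4 = 384.75
  green-stemmed cut-leaf: 1539 × 1/4 = 384.75
  green-stemmed potato-leaf: 1539 × 1/4 = 384.75
χ² = Σ (O − E)² / E
  purple-stemmed cut-leaf: (403 − 384.75)² / 384.75 = 0.8657
  purple-stemmed potato-leaf: (405 − 384.75)² / 384.75 = 1.0658
  green-stemmed cut-leaf: (358 − 384.75)² / 384.75 = 1.8598
  green-stemmed potato-leaf: (373 − 384.75)² / 384.75 = 0.3588
χ² = 0.8657 + 1.0658 + 1.8598 + 0.3588 = 4.1501 ≈ 4.150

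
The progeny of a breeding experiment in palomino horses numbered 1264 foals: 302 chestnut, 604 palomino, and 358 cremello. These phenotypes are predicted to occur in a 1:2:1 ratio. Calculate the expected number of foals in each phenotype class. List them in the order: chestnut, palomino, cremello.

316, 632, 316

Expected counts for N = 1264 under a 1:2:1 ratio (total parts = 4):
  chestnut: 1264 × 1/4 = 316
  palomino: 1264 × 2/4 = 632
  cremello: 1264 × 1/4 = 316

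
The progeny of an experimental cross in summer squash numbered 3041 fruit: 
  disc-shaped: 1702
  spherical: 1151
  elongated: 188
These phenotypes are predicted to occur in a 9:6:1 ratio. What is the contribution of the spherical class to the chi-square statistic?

Total ratio parts = 16. Expected numbers out of 3041:
  disc-shaped: 3041 × 9/16 = 1710.5625
  spherical: 3041 × 6/16 = 1140.375
  elongated: 3041 × 1/16 = 190.0625
Contribution of spherical: (1151 − 1140.375)² / 1140.375 = 0.0990

0.099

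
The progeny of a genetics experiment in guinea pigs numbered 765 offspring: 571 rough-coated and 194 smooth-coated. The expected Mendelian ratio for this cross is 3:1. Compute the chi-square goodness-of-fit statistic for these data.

0.053

Total ratio parts = 4. Expected numbers out of 765:
  rough-coated: 765 × 3/4 = 573.75
  smooth-coated: 765 × 1/4 = 191.25
χ² = Σ (O − E)² / E
  rough-coated: (571 − 573.75)² / 573.75 = 0.0132
  smooth-coated: (194 − 191.25)² / 191.25 = 0.0395
χ² = 0.0132 + 0.0395 = 0.0527 ≈ 0.053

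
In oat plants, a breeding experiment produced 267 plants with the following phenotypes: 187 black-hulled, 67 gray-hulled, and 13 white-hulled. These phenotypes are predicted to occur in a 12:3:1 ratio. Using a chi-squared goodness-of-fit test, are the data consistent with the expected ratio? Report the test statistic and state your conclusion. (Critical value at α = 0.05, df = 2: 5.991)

Total ratio parts = 16. Expected numbers out of 267:
  black-hulled: 267 × 12/16 = 200.25
  gray-hulled: 267 × 3/16 = 50.0625
  white-hulled: 267 × 1/16 = 16.6875
χ² = Σ (O − E)² / E
  black-hulled: (187 − 200.25)² / 200.25 = 0.8767
  gray-hulled: (67 − 50.0625)² / 50.0625 = 5.7304
  white-hulled: (13 − 16.6875)² / 16.6875 = 0.8148
χ² = 0.8767 + 5.7304 + 0.8148 = 7.4219 ≈ 7.422
Degrees of freedom = 3 − 1 = 2; critical value at α = 0.05 is 5.991.
Since 7.422 > 5.991, we reject the null hypothesis — the data do not fit the 12:3:1 ratio.

7.422; not consistent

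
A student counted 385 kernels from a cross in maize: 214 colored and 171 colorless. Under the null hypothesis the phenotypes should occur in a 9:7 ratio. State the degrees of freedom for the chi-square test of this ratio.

1

A goodness-of-fit test with 2 phenotype classes has df = 2 − 1 = 1.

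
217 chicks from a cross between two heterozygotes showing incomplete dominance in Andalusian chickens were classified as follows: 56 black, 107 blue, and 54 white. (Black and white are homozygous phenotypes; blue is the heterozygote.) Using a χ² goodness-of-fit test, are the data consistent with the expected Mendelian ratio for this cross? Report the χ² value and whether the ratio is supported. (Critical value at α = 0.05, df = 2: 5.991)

With incomplete dominance, a heterozygote × heterozygote cross gives a 1:2:1 phenotypic ratio.
Total ratio parts = 4. Expected numbers out of 217:
  black: 217 × 1/4 = 54.25
  blue: 217 × 2/4 = 108.5
  white: 217 × 1/4 = 54.25
χ² = Σ (O − E)² / E
  black: (56 − 54.25)² / 54.25 = 0.0565
  blue: (107 − 108.5)² / 108.5 = 0.0207
  white: (54 − 54.25)² / 54.25 = 0.0012
χ² = 0.0565 + 0.0207 + 0.0012 = 0.0784 ≈ 0.078
Degrees of freedom = 3 − 1 = 2; critical value at α = 0.05 is 5.991.
Since 0.078 < 5.991, we fail to reject the null hypothesis — the data are consistent with the 1:2:1 ratio.

0.078; consistent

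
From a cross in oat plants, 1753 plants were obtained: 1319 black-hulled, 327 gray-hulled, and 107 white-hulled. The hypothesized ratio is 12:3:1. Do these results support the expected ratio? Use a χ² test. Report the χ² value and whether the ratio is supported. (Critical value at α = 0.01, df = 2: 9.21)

Total ratio parts = 16. Expected numbers out of 1753:
  black-hulled: 1753 × 12/16 = 1314.75
  gray-hulled: 1753 × 3/16 = 328.6875
  white-hulled: 1753 × 1/16 = 109.5625
χ² = Σ (O − E)² / E
  black-hulled: (1319 − 1314.75)² / 1314.75 = 0.0137
  gray-hulled: (327 − 328.6875)² / 328.6875 = 0.0087
  white-hulled: (107 − 109.5625)² / 109.5625 = 0.0599
χ² = 0.0137 + 0.0087 + 0.0599 = 0.0823 ≈ 0.082
Degrees of freedom = 3 − 1 = 2; critical value at α = 0.01 is 9.21.
Since 0.082 < 9.21, we fail to reject the null hypothesis — the data are consistent with the 12:3:1 ratio.

0.082; consistent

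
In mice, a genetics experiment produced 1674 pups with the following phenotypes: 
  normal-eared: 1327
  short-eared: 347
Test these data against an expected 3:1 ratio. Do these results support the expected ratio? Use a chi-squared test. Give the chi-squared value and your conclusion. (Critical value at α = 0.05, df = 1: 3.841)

16.288; not consistent

Under the 3:1 hypothesis (Σ ratio = 4, N = 1674):
  normal-eared: 1674 × 3/4 = 1255.5
  short-eared: 1674 × 1/4 = 418.5
χ² = Σ (O − E)² / E
  normal-eared: (1327 − 1255.5)² / 1255.5 = 4.0719
  short-eared: (347 − 418.5)² / 418.5 = 12.2157
χ² = 4.0719 + 12.2157 = 16.2876 ≈ 16.288
Degrees of freedom = 2 − 1 = 1; critical value at α = 0.05 is 3.841.
Since 16.288 > 3.841, we reject the null hypothesis — the data do not fit the 3:1 ratio.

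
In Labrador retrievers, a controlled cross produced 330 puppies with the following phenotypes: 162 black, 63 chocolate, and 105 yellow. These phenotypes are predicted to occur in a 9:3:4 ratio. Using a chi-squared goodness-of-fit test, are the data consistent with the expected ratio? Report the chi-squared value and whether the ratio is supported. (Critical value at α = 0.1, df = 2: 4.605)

9.164; not consistent

Expected counts for N = 330 under a 9:3:4 ratio (total parts = 16):
  black: 330 × 9/16 = 185.625
  chocolate: 330 × 3/16 = 61.875
  yellow: 330 × 4/16 = 82.5
χ² = Σ (O − E)² / E
  black: (162 − 185.625)² / 185.625 = 3.0068
  chocolate: (63 − 61.875)² / 61.875 = 0.0205
  yellow: (105 − 82.5)² / 82.5 = 6.1364
χ² = 3.0068 + 0.0205 + 6.1364 = 9.1637 ≈ 9.164
Degrees of freedom = 3 − 1 = 2; critical value at α = 0.1 is 4.605.
Since 9.164 > 4.605, we reject the null hypothesis — the data do not fit the 9:3:4 ratio.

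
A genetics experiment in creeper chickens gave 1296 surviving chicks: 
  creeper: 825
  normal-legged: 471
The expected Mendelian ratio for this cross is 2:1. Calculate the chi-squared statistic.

5.281

The 2:1 ratio has 3 parts, so with N = 1296 the expected counts are:
  creeper: 1296 × 2/3 = 864
  normal-legged: 1296 × 1/3 = 432
χ² = Σ (O − E)² / E
  creeper: (825 − 864)² / 864 = 1.7604
  normal-legged: (471 − 432)² / 432 = 3.5208
χ² = 1.7604 + 3.5208 = 5.2812 ≈ 5.281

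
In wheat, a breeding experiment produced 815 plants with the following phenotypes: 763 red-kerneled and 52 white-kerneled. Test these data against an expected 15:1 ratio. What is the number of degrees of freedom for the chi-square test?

A goodness-of-fit test with 2 phenotype classes has df = 2 − 1 = 1.

1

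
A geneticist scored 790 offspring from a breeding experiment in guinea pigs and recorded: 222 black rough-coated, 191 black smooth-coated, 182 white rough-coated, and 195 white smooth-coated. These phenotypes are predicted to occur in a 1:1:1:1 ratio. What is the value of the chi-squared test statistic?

4.501

The 1:1:1:1 ratio has 4 parts, so with N = 790 the expected counts are:
  black rough-coated: 790 × 1/4 = 197.5
  black smooth-coated: 790 × 1/4 = 197.5
  white rough-coated: 790 × 1/4 = 197.5
  white smooth-coated: 790 × 1/4 = 197.5
χ² = Σ (O − E)² / E
  black rough-coated: (222 − 197.5)² / 197.5 = 3.0392
  black smooth-coated: (191 − 197.5)² / 197.5 = 0.2139
  white rough-coated: (182 − 197.5)² / 197.5 = 1.2165
  white smooth-coated: (195 − 197.5)² / 197.5 = 0.0316
χ² = 3.0392 + 0.2139 + 1.2165 + 0.0316 = 4.5012 ≈ 4.501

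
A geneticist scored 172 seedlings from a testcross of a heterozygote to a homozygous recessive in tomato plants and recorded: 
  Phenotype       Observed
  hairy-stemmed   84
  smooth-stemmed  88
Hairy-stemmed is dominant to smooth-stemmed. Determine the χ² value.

A testcross of a heterozygote (Aa × aa) gives a 1:1 phenotypic ratio.
Total ratio parts = 2. Expected numbers out of 172:
  hairy-stemmed: 172 × 1/2 = 86
  smooth-stemmed: 172 × 1/2 = 86
χ² = Σ (O − E)² / E
  hairy-stemmed: (84 − 86)² / 86 = 0.0465
  smooth-stemmed: (88 − 86)² / 86 = 0.0465
χ² = 0.0465 + 0.0465 = 0.093

0.093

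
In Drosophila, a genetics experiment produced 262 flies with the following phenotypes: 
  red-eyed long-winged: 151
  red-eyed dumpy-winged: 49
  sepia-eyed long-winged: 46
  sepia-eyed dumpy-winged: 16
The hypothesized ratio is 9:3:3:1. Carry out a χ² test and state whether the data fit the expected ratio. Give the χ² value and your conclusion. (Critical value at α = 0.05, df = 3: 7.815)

0.297; consistent

Total ratio parts = 16. Expected numbers out of 262:
  red-eyed long-winged: 262 × 9/16 = 147.375
  red-eyed dumpy-winged: 262 × 3/16 = 49.125
  sepia-eyed long-winged: 262 × 3/16 = 49.125
  sepia-eyed dumpy-winged: 262 × 1/16 = 16.375
χ² = Σ (O − E)² / E
  red-eyed long-winged: (151 − 147.375)² / 147.375 = 0.0892
  red-eyed dumpy-winged: (49 − 49.125)² / 49.125 = 0.0003
  sepia-eyed long-winged: (46 − 49.125)² / 49.125 = 0.1988
  sepia-eyed dumpy-winged: (16 − 16.375)² / 16.375 = 0.0086
χ² = 0.0892 + 0.0003 + 0.1988 + 0.0086 = 0.2969 ≈ 0.297
Degrees of freedom = 4 − 1 = 3; critical value at α = 0.05 is 7.815.
Since 0.297 < 7.815, we fail to reject the null hypothesis — the data are consistent with the 9:3:3:1 ratio.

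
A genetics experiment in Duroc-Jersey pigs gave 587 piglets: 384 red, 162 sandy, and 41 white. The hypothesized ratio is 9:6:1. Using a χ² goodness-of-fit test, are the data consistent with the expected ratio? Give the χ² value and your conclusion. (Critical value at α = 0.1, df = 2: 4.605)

Total ratio parts = 16. Expected numbers out of 587:
  red: 587 × 9/16 = 330.1875
  sandy: 587 × 6/16 = 220.125
  white: 587 × 1/16 = 36.6875
χ² = Σ (O − E)² / E
  red: (384 − 330.1875)² / 330.1875 = 8.7701
  sandy: (162 − 220.125)² / 220.125 = 15.3482
  white: (41 − 36.6875)² / 36.6875 = 0.5069
χ² = 8.7701 + 15.3482 + 0.5069 = 24.6252 ≈ 24.625
Degrees of freedom = 3 − 1 = 2; critical value at α = 0.1 is 4.605.
Since 24.625 > 4.605, we reject the null hypothesis — the data do not fit the 9:6:1 ratio.

24.625; not consistent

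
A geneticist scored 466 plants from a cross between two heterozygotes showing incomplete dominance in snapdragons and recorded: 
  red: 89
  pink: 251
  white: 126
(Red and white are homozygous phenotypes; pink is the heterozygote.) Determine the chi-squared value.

8.657

With incomplete dominance, a heterozygote × heterozygote cross gives a 1:2:1 phenotypic ratio.
Expected counts for N = 466 under a 1:2:1 ratio (total parts = 4):
  red: 466 × 1/4 = 116.5
  pink: 466 × 2/4 = 233
  white: 466 × 1/4 = 116.5
χ² = Σ (O − E)² / E
  red: (89 − 116.5)² / 116.5 = 6.4914
  pink: (251 − 233)² / 233 = 1.3906
  white: (126 − 116.5)² / 116.5 = 0.7747
χ² = 6.4914 + 1.3906 + 0.7747 = 8.6567 ≈ 8.657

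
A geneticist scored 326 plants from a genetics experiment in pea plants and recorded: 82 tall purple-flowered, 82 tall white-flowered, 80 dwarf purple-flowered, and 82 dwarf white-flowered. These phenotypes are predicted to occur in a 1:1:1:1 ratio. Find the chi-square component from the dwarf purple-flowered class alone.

0.028

Total ratio parts = 4. Expected numbers out of 326:
  tall purple-flowered: 326 × 1/4 = 81.5
  tall white-flowered: 326 × 1/4 = 81.5
  dwarf purple-flowered: 326 × 1/4 = 81.5
  dwarf white-flowered: 326 × 1/4 = 81.5
Contribution of dwarf purple-flowered: (80 − 81.5)² / 81.5 = 0.0276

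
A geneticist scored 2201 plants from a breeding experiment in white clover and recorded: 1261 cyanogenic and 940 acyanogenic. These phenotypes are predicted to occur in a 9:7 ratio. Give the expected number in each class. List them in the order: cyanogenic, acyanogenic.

The 9:7 ratio has 16 parts, so with N = 2201 the expected counts are:
  cyanogenic: 2201 × 9/16 = 1238.0625
  acyanogenic: 2201 × 7/16 = 962.9375

1238.0625, 962.9375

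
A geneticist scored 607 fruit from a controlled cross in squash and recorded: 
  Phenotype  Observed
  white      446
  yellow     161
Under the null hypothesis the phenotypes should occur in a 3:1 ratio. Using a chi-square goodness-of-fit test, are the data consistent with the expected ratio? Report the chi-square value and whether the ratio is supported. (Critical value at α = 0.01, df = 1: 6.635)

0.752; consistent

Under the 3:1 hypothesis (Σ ratio = 4, N = 607):
  white: 607 × 3/4 = 455.25
  yellow: 607 × 1/4 = 151.75
χ² = Σ (O − E)² / E
  white: (446 − 455.25)² / 455.25 = 0.1879
  yellow: (161 − 151.75)² / 151.75 = 0.5638
χ² = 0.1879 + 0.5638 = 0.7517 ≈ 0.752
Degrees of freedom = 2 − 1 = 1; critical value at α = 0.01 is 6.635.
Since 0.752 < 6.635, we fail to reject the null hypothesis — the data are consistent with the 3:1 ratio.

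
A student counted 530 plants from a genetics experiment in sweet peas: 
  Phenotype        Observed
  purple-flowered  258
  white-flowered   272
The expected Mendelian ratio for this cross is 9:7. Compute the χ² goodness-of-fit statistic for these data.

The 9:7 ratio has 16 parts, so with N = 530 the expected counts are:
  purple-flowered: 530 × 9/16 = 298.125
  white-flowered: 530 × 7/16 = 231.875
χ² = Σ (O − E)² / E
  purple-flowered: (258 − 298.125)² / 298.125 = 5.4005
  white-flowered: (272 − 231.875)² / 231.875 = 6.9435
χ² = 5.4005 + 6.9435 = 12.344

12.344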